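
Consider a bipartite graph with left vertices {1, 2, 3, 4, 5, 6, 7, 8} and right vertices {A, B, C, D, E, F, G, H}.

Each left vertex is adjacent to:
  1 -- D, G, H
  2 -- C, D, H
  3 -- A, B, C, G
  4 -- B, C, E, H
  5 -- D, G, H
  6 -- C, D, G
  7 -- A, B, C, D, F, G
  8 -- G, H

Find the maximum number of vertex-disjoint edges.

7

For example, pair 1–H, 2–C, 3–B, 4–E, 5–D, 6–G, 7–A.
The set {1, 2, 5, 6, 8} has only 4 neighbours ({C, D, G, H}), so by Hall's theorem at most 7 of the 8 left vertices can be matched.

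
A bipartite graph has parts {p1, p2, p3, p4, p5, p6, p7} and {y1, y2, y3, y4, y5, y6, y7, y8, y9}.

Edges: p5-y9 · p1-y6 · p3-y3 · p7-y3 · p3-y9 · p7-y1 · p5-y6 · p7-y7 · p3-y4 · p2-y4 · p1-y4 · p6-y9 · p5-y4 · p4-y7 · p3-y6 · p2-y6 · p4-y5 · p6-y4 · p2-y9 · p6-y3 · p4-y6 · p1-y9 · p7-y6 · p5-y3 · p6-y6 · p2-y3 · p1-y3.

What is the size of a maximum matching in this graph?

6

For example, pair p1→y9, p2→y6, p3→y4, p4→y7, p5→y3, p7→y1.
The set {p1, p2, p3, p5, p6} has only 4 neighbours ({y3, y4, y6, y9}), so by Hall's theorem at most 6 of the 7 left vertices can be matched.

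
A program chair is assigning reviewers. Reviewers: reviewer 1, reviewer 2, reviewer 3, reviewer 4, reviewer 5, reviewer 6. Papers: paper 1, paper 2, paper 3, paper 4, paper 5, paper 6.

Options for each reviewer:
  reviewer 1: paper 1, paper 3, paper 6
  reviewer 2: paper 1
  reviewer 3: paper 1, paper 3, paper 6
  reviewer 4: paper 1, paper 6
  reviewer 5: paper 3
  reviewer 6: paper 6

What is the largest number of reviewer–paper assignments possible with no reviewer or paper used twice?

3

One maximum matching: reviewer 1–paper 3, reviewer 2–paper 1, reviewer 3–paper 6.
The set {reviewer 1, reviewer 2, reviewer 3, reviewer 4, reviewer 5, reviewer 6} has only 3 neighbours ({paper 1, paper 3, paper 6}), so by Hall's theorem at most 3 of the 6 reviewers can be matched.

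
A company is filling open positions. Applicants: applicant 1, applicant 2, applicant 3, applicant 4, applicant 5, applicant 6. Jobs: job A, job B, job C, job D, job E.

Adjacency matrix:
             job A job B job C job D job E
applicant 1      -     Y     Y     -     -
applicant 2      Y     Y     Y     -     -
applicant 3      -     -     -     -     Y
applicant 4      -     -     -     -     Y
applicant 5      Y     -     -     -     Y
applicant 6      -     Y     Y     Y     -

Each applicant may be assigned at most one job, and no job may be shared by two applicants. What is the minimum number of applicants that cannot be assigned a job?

For example, pair applicant 1→job C, applicant 2→job B, applicant 3→job E, applicant 5→job A, applicant 6→job D.
The set {applicant 3, applicant 4} has only 1 neighbour ({job E}), so by Hall's theorem at most 5 of the 6 applicants can be matched.
That matches 5 of the 6, leaving 1 unmatched; no matching can do better.

1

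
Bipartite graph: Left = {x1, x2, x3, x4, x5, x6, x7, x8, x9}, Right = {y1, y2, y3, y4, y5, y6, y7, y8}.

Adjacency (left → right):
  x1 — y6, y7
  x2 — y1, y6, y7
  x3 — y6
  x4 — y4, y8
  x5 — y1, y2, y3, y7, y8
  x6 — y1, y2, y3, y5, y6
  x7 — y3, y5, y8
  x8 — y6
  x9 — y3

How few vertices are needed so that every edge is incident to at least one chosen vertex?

8

{x1, x2, x4, x5, x6, x7, x9, y6} is a vertex cover of size 8: every edge has an endpoint in this set.
No smaller cover exists because x1–y7, x2–y1, x3–y6, x4–y4, x5–y2, x6–y5, x7–y8, x9–y3 is a matching of size 8, and a cover must include an endpoint of each of these disjoint edges (König's theorem).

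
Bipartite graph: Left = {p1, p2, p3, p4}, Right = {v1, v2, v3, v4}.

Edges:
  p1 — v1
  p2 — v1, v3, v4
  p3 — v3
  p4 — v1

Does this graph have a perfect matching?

The set {p1, p4} has only 1 neighbour ({v1}), so by Hall's theorem at most 3 of the 4 left vertices can be matched.
Hence no matching covers every left vertex.

No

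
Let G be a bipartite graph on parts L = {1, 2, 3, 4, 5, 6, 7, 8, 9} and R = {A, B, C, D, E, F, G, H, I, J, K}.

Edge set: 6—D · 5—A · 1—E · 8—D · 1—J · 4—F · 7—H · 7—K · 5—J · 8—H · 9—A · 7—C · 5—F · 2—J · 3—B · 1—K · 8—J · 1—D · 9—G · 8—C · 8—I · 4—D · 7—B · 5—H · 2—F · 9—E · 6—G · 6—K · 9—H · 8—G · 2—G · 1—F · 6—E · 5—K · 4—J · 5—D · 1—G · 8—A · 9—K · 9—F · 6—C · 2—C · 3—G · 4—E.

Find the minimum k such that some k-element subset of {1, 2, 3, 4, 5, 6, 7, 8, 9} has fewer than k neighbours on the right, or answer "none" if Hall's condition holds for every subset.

A matching saturating every left vertex exists, for instance 1→J, 2→F, 3→B, 4→D, 5→K, 6→E, 7→C, 8→A, 9→G.
By Hall's marriage theorem, this means |N(S)| ≥ |S| for every subset S, so no violating subset exists.

none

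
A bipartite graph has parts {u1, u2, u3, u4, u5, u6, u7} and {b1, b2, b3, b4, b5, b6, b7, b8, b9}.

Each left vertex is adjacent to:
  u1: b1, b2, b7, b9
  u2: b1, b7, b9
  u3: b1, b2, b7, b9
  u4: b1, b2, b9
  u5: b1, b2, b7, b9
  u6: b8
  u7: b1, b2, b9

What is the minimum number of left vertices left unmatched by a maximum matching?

2

For example, pair u1→b7, u2→b1, u3→b9, u4→b2, u6→b8.
The set {u1, u2, u3, u4, u5, u7} has only 4 neighbours ({b1, b2, b7, b9}), so by Hall's theorem at most 5 of the 7 left vertices can be matched.
That matches 5 of the 7, leaving 2 unmatched; no matching can do better.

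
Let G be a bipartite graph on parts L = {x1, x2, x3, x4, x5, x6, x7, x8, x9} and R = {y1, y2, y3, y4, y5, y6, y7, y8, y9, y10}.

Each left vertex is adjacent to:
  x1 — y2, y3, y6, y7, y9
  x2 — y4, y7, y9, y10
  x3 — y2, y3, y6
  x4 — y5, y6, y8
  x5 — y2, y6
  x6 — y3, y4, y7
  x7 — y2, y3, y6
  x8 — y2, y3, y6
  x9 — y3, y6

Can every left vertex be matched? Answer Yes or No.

The set {x3, x5, x7, x8, x9} has only 3 neighbours ({y2, y3, y6}), so by Hall's theorem at most 7 of the 9 left vertices can be matched.
Hence no matching covers every left vertex.

No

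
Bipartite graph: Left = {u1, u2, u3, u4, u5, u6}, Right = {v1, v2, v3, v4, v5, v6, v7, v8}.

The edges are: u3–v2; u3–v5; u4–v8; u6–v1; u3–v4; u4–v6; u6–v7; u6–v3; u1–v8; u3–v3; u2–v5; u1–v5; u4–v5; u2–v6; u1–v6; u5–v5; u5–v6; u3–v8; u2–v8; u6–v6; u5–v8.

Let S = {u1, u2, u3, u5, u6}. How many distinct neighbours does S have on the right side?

The union of neighbours of {u1, u2, u3, u5, u6} is {v1, v2, v3, v4, v5, v6, v7, v8}, which has 8 elements.
Since |N(S)| = 8 ≥ |S| = 5, Hall's condition holds for this subset.

8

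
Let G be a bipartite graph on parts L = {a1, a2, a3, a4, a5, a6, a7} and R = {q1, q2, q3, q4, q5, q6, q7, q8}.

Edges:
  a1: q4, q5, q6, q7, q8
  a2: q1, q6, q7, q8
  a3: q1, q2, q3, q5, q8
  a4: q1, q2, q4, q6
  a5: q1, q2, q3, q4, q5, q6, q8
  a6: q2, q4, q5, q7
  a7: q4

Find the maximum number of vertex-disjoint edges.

7

A valid assignment of size 7: a1–q6, a2–q8, a3–q1, a4–q2, a5–q3, a6–q7, a7–q4.
All 7 left vertices are matched, so no larger matching exists.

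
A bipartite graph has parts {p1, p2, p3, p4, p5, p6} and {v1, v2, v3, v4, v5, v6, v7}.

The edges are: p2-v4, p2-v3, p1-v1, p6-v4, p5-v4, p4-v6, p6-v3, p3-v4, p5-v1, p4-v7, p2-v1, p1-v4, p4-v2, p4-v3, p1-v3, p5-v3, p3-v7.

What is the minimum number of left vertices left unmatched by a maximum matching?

One maximum matching: p1→v3, p2→v4, p3→v7, p4→v2, p5→v1.
The set {p1, p2, p5, p6} has only 3 neighbours ({v1, v3, v4}), so by Hall's theorem at most 5 of the 6 left vertices can be matched.
That matches 5 of the 6, leaving 1 unmatched; no matching can do better.

1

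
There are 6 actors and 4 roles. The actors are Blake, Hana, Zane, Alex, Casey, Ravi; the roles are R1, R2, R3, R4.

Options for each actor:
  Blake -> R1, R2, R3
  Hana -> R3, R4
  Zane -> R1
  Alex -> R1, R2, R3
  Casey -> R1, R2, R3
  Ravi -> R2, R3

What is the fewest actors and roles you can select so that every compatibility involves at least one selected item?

4

The 4 edges Blake–R2, Hana–R4, Zane–R1, Alex–R3 form a matching, so any vertex cover needs at least 4 vertices (one per matched edge).
Conversely {Hana, R1, R2, R3} meets every edge and has exactly 4 vertices, so 4 is optimal.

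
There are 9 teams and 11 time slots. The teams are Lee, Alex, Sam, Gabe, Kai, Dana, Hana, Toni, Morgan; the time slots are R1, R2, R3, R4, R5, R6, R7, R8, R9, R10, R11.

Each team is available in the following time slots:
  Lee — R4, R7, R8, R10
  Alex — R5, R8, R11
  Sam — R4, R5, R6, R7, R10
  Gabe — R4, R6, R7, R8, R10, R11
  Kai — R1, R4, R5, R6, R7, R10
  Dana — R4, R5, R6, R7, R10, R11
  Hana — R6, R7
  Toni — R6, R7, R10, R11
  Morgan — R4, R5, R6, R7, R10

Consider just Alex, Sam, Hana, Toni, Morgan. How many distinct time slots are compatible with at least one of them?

The union of neighbours of {Alex, Sam, Hana, Toni, Morgan} is {R4, R5, R6, R7, R8, R10, R11}, which has 7 elements.
Since |N(S)| = 7 ≥ |S| = 5, Hall's condition holds for this subset.

7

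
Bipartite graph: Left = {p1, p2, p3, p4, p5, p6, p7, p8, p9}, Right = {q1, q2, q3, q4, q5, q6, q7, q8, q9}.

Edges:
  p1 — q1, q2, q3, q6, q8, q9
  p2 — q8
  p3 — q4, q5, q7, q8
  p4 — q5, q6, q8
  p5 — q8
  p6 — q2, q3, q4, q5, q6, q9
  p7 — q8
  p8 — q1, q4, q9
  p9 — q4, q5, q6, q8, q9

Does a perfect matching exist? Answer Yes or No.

No

The set {p2, p5, p7} has only 1 neighbour ({q8}), so by Hall's theorem at most 7 of the 9 left vertices can be matched.
Hence no matching covers every left vertex.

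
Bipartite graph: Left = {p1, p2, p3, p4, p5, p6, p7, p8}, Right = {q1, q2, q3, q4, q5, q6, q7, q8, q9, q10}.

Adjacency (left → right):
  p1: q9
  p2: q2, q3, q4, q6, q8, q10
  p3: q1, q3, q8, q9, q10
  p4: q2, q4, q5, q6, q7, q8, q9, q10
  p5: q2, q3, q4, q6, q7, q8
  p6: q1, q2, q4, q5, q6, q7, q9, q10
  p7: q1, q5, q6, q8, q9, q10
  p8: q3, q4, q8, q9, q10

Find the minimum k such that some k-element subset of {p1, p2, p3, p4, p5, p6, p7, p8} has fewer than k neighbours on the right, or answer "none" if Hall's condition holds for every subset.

none

A matching saturating every left vertex exists, for instance p1→q9, p2→q2, p3→q8, p4→q7, p5→q3, p6→q6, p7→q1, p8→q4.
By Hall's marriage theorem, this means |N(S)| ≥ |S| for every subset S, so no violating subset exists.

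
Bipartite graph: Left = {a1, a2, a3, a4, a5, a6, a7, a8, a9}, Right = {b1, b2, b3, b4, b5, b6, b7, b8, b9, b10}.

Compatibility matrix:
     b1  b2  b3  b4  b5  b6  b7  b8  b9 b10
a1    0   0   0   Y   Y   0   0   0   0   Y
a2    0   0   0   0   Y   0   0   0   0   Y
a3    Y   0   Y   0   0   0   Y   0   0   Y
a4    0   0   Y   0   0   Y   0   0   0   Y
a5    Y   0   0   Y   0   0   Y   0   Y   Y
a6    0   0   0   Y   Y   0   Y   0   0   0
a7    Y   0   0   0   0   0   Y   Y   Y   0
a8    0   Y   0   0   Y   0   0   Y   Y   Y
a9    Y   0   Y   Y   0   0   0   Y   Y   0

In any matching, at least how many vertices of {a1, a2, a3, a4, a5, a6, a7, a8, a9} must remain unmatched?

For example, pair a1-b4, a2-b10, a3-b3, a4-b6, a5-b7, a6-b5, a7-b8, a8-b2, a9-b1.
All 9 left vertices are matched, so no larger matching exists.
That matches 9 of the 9, leaving 0 unmatched; no matching can do better.

0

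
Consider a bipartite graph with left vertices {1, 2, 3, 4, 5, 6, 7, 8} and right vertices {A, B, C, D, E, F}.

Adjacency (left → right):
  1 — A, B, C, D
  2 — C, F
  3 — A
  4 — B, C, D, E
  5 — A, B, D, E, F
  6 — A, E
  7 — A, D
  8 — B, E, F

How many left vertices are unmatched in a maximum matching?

2

A valid assignment of size 6: 1→D, 2→F, 3→A, 4→C, 5→B, 6→E.
The set {1, 2, 3, 4, 5, 6, 7, 8} has only 6 neighbours ({A, B, C, D, E, F}), so by Hall's theorem at most 6 of the 8 left vertices can be matched.
That matches 6 of the 8, leaving 2 unmatched; no matching can do better.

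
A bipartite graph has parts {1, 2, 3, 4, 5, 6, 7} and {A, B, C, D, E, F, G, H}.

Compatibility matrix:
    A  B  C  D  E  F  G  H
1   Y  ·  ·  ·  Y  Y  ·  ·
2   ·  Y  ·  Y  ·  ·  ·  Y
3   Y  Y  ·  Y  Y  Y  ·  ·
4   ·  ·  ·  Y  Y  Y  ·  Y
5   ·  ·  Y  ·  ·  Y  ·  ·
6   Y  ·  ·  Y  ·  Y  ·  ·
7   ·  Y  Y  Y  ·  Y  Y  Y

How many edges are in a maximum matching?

7

For example, pair 1-E, 2-B, 3-A, 4-H, 5-C, 6-F, 7-G.
All 7 left vertices are matched, so no larger matching exists.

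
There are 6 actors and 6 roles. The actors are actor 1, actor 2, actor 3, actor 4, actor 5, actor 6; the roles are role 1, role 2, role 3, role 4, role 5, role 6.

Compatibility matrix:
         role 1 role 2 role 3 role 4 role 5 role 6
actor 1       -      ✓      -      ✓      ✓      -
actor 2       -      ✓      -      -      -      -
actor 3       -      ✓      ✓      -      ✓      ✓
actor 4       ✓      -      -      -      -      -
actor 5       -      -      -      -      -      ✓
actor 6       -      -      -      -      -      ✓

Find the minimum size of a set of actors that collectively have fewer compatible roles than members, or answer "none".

2

Take S = {actor 5, actor 6}. Its neighbourhood is {role 6}, so |N(S)| = 1 < |S| = 2.
No single vertex violates Hall's condition since each has at least one neighbour, so 2 is the minimum.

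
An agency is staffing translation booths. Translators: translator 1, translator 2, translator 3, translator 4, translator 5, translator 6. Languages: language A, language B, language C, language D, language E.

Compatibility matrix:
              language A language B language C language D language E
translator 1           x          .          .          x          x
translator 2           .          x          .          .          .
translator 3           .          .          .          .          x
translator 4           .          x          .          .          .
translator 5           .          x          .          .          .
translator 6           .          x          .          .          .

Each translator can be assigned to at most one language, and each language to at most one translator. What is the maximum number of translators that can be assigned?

3

A valid assignment of size 3: translator 1→language A, translator 2→language B, translator 3→language E.
The set {translator 2, translator 4, translator 5, translator 6} has only 1 neighbour ({language B}), so by Hall's theorem at most 3 of the 6 translators can be matched.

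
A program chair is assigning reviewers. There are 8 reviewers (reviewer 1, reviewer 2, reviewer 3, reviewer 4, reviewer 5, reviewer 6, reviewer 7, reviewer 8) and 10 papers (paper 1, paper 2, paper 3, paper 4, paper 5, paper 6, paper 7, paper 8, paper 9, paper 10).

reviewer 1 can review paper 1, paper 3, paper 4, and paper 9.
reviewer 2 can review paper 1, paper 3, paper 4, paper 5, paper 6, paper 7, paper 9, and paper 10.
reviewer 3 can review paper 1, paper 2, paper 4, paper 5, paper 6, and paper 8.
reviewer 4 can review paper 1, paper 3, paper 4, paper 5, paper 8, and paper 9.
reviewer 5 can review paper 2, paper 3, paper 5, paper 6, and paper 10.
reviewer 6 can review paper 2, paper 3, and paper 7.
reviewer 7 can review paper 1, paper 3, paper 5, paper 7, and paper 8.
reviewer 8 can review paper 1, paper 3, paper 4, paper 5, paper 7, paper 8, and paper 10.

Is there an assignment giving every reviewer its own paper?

A valid assignment of size 8: reviewer 1–paper 4, reviewer 2–paper 6, reviewer 3–paper 2, reviewer 4–paper 9, reviewer 5–paper 5, reviewer 6–paper 7, reviewer 7–paper 3, reviewer 8–paper 10.
Every reviewer is matched, so this matching saturates all of them.

Yes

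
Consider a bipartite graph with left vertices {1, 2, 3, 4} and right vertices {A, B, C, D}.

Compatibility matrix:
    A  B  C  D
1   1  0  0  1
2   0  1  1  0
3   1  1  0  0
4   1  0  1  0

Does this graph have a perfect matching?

Yes

For example, pair 1–D, 2–B, 3–A, 4–C.
All 4 left vertices are covered.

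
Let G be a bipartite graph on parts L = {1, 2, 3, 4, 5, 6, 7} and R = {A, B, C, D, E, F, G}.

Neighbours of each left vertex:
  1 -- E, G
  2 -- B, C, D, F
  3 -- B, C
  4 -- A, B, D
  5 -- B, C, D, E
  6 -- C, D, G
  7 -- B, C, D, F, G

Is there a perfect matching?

A valid assignment of size 7: 1-E, 2-F, 3-B, 4-A, 5-D, 6-C, 7-G.
Every left vertex is matched, so this is a perfect matching.

Yes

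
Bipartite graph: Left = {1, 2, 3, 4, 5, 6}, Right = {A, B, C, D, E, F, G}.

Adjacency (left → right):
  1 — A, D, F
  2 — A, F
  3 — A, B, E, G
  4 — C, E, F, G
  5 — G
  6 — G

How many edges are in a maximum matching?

5

One maximum matching: 1→D, 2→F, 3→B, 4→E, 5→G.
The set {5, 6} has only 1 neighbour ({G}), so by Hall's theorem at most 5 of the 6 left vertices can be matched.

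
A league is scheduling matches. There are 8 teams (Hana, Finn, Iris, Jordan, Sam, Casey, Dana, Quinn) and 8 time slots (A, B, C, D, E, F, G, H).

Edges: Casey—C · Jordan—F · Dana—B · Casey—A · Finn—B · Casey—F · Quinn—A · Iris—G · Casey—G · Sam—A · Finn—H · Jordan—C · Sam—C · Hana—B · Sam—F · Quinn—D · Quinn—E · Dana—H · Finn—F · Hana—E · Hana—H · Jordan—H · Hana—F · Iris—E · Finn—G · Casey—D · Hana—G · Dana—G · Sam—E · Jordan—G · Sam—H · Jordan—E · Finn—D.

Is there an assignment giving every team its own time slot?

One maximum matching: Hana–H, Finn–D, Iris–G, Jordan–C, Sam–A, Casey–F, Dana–B, Quinn–E.
Every team is matched, so this is a perfect matching.

Yes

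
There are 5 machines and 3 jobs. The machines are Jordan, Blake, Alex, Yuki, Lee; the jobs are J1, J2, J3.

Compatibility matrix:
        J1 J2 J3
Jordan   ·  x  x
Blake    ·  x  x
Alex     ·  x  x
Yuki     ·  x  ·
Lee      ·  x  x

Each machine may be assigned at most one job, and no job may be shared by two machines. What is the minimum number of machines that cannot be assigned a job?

A valid assignment of size 2: Jordan→J2, Blake→J3.
The set {Jordan, Blake, Alex, Yuki, Lee} has only 2 neighbours ({J2, J3}), so by Hall's theorem at most 2 of the 5 machines can be matched.
That matches 2 of the 5, leaving 3 unmatched; no matching can do better.

3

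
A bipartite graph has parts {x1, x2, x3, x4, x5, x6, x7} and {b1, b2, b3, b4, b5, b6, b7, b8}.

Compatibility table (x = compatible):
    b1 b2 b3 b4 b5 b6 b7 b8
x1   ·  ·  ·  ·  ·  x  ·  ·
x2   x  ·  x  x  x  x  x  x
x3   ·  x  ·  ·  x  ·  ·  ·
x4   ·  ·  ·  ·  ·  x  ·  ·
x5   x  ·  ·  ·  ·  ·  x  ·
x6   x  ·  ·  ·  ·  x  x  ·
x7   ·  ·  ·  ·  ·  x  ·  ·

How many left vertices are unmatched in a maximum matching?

A valid assignment of size 5: x1–b6, x2–b5, x3–b2, x5–b1, x6–b7.
The set {x1, x4, x7} has only 1 neighbour ({b6}), so by Hall's theorem at most 5 of the 7 left vertices can be matched.
That matches 5 of the 7, leaving 2 unmatched; no matching can do better.

2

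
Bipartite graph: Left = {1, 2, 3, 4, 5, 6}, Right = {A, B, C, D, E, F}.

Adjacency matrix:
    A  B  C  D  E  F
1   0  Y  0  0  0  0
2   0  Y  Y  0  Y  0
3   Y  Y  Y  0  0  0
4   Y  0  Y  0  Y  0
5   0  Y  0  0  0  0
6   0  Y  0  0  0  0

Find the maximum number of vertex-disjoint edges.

One maximum matching: 1–B, 2–C, 3–A, 4–E.
The set {1, 5, 6} has only 1 neighbour ({B}), so by Hall's theorem at most 4 of the 6 left vertices can be matched.

4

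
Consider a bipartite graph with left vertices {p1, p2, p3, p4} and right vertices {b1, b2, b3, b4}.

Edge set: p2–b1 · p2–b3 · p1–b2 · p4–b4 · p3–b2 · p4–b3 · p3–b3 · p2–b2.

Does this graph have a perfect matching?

Yes

One maximum matching: p1→b2, p2→b1, p3→b3, p4→b4.
Every left vertex is matched, so this is a perfect matching.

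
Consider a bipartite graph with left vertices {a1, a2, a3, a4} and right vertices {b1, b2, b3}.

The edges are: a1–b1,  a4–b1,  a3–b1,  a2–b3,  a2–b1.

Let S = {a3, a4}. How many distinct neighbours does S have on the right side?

1

The union of neighbours of {a3, a4} is {b1}, which has 1 element.
Since |N(S)| = 1 < |S| = 2, Hall's condition fails for this subset.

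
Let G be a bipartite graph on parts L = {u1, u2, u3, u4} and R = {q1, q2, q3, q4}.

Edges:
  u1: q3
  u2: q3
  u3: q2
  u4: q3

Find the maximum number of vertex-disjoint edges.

2

For example, pair u1-q3, u3-q2.
The set {u1, u2, u4} has only 1 neighbour ({q3}), so by Hall's theorem at most 2 of the 4 left vertices can be matched.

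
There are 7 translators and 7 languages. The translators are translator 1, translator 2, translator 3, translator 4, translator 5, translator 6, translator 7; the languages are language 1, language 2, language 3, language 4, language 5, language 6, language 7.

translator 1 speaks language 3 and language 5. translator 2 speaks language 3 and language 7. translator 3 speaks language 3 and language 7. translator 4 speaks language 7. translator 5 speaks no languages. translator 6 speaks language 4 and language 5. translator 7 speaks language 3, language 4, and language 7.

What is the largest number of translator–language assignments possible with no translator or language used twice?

4

One maximum matching: translator 1–language 5, translator 2–language 3, translator 3–language 7, translator 6–language 4.
The set {translator 1, translator 2, translator 3, translator 4, translator 5, translator 6, translator 7} has only 4 neighbours ({language 3, language 4, language 5, language 7}), so by Hall's theorem at most 4 of the 7 translators can be matched.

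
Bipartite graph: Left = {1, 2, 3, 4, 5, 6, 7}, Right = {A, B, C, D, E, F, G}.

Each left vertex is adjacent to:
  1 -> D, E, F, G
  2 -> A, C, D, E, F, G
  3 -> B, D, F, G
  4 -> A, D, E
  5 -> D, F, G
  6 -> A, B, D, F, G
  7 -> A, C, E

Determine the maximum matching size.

7

A valid assignment of size 7: 1–F, 2–C, 3–B, 4–D, 5–G, 6–A, 7–E.
This saturates every left vertex, so 7 is the maximum.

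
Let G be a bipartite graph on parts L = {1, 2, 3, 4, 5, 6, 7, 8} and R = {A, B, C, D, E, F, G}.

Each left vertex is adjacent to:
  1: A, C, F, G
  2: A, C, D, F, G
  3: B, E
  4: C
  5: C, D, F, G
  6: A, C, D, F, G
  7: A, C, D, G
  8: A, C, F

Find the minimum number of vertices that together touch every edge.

The 6 edges 1–F, 2–A, 3–B, 4–C, 5–D, 6–G form a matching, so any vertex cover needs at least 6 vertices (one per matched edge).
Conversely {3, A, C, D, F, G} meets every edge and has exactly 6 vertices, so 6 is optimal.

6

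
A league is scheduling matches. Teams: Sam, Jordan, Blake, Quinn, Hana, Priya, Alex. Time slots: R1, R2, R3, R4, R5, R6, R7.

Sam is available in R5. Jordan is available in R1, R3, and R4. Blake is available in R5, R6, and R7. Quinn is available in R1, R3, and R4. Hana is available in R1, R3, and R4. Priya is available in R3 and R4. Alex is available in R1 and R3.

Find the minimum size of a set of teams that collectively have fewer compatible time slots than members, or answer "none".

Take S = {Jordan, Quinn, Hana, Priya}. Its neighbourhood is {R1, R3, R4}, so |N(S)| = 3 < |S| = 4.
Every subset of size less than 4 has at least as many neighbours as members, so 4 is the minimum.

4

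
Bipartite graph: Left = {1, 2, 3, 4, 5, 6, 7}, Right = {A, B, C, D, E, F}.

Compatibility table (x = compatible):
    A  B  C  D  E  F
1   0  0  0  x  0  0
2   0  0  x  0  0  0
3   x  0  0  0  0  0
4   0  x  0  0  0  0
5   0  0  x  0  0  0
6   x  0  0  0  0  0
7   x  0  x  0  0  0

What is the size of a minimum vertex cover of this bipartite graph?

The 4 edges 1–D, 2–C, 3–A, 4–B form a matching, so any vertex cover needs at least 4 vertices (one per matched edge).
Conversely {1, 4, A, C} meets every edge and has exactly 4 vertices, so 4 is optimal.

4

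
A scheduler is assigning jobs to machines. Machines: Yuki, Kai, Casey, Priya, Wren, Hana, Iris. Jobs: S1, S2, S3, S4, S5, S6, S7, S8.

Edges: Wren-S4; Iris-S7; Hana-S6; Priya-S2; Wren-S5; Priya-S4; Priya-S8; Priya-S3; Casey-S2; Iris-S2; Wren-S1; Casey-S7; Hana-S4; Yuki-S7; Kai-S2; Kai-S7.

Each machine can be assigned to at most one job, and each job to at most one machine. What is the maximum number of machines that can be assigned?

5

One maximum matching: Yuki-S7, Kai-S2, Priya-S3, Wren-S1, Hana-S4.
The set {Yuki, Kai, Casey, Iris} has only 2 neighbours ({S2, S7}), so by Hall's theorem at most 5 of the 7 machines can be matched.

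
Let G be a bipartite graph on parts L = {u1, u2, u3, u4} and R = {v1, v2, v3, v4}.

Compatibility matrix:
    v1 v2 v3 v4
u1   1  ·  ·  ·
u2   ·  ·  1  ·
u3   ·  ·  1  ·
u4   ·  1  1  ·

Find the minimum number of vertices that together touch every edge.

The 3 edges u1–v1, u2–v3, u4–v2 form a matching, so any vertex cover needs at least 3 vertices (one per matched edge).
Conversely {u1, u4, v3} meets every edge and has exactly 3 vertices, so 3 is optimal.

3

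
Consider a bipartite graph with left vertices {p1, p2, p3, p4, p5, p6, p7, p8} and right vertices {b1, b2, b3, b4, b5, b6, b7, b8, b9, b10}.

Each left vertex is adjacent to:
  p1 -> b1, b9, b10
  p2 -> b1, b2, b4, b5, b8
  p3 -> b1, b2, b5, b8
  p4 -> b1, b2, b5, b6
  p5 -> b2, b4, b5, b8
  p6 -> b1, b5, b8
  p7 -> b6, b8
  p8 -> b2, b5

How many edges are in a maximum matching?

For example, pair p1→b9, p2→b4, p3→b2, p4→b6, p5→b5, p6→b1, p7→b8.
The set {p2, p3, p4, p5, p6, p7, p8} has only 6 neighbours ({b1, b2, b4, b5, b6, b8}), so by Hall's theorem at most 7 of the 8 left vertices can be matched.

7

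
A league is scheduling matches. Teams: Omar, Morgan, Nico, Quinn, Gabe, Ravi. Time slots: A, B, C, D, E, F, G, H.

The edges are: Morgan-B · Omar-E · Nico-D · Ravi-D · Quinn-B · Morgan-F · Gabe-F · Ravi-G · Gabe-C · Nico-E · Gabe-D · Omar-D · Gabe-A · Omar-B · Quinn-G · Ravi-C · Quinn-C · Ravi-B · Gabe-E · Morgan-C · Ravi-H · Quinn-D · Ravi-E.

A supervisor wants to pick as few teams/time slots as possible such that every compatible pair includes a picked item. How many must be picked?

6

{Omar, Morgan, Nico, Quinn, Gabe, Ravi} is a vertex cover of size 6: every edge has an endpoint in this set.
No smaller cover exists because Omar–E, Morgan–F, Nico–D, Quinn–B, Gabe–A, Ravi–G is a matching of size 6, and a cover must include an endpoint of each of these disjoint edges (König's theorem).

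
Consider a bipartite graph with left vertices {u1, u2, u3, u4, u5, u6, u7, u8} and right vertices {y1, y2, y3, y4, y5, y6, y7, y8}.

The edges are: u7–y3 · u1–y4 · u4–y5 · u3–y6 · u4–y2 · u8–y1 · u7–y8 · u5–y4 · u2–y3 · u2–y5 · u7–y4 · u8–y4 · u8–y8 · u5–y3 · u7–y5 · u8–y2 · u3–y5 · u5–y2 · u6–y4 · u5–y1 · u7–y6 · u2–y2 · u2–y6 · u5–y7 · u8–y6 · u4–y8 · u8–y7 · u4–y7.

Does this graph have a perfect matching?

The set {u1, u6} has only 1 neighbour ({y4}), so by Hall's theorem at most 7 of the 8 left vertices can be matched.
Hence no matching covers every left vertex.

No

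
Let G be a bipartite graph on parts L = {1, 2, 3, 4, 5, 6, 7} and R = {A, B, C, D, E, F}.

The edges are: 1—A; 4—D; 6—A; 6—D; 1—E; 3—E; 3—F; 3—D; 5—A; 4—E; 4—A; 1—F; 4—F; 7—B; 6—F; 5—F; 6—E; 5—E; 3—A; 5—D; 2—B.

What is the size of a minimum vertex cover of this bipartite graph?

5

A maximum matching has 5 edges (e.g. 1–A, 2–B, 3–F, 4–D, 5–E).
By König's theorem the minimum vertex cover has the same size. One such cover is {A, B, D, E, F}.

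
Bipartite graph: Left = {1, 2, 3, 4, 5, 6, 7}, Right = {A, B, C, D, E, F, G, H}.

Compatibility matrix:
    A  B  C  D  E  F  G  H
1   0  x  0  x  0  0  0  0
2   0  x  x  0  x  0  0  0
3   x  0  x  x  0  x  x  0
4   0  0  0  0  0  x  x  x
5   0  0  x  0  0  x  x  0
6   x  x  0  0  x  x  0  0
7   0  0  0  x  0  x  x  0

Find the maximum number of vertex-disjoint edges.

One maximum matching: 1-D, 2-E, 3-A, 4-G, 5-C, 6-B, 7-F.
This saturates every left vertex, so 7 is the maximum.

7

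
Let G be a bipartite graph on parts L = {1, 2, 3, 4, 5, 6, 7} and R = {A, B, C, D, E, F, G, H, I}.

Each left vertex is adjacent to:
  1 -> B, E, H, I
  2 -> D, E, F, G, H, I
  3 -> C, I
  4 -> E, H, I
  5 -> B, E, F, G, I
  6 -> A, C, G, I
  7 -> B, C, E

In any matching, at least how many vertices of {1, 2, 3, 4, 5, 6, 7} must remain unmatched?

A valid assignment of size 7: 1→E, 2→G, 3→C, 4→H, 5→F, 6→I, 7→B.
All 7 left vertices are matched, so no larger matching exists.
That matches 7 of the 7, leaving 0 unmatched; no matching can do better.

0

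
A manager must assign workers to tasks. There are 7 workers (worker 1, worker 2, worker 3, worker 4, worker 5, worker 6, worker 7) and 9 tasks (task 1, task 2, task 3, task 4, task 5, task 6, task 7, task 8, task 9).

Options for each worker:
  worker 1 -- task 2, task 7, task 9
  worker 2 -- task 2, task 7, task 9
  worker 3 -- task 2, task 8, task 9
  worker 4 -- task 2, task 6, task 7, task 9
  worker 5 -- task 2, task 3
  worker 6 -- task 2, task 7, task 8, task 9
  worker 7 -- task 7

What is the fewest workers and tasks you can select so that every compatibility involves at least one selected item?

6

A maximum matching has 6 edges (e.g. worker 1–task 9, worker 2–task 7, worker 3–task 8, worker 4–task 6, worker 5–task 3, worker 6–task 2).
By König's theorem the minimum vertex cover has the same size. One such cover is {worker 4, worker 5, task 2, task 7, task 8, task 9}.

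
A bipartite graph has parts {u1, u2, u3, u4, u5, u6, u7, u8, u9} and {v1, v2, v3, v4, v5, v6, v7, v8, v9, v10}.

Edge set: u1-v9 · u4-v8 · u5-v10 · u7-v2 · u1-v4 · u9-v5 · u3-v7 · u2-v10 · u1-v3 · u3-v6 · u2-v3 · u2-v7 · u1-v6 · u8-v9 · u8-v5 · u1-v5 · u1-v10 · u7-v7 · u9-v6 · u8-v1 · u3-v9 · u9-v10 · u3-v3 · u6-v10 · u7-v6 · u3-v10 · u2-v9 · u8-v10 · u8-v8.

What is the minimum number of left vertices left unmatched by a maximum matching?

One maximum matching: u1–v3, u2–v7, u3–v9, u4–v8, u5–v10, u7–v2, u8–v1, u9–v6.
The set {u5, u6} has only 1 neighbour ({v10}), so by Hall's theorem at most 8 of the 9 left vertices can be matched.
That matches 8 of the 9, leaving 1 unmatched; no matching can do better.

1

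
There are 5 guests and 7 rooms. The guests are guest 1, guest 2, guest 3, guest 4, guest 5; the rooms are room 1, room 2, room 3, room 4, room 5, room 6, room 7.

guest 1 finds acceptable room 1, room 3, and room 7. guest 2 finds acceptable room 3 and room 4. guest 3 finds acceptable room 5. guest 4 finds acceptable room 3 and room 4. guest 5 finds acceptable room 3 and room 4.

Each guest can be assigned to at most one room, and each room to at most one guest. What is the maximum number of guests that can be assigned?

4

For example, pair guest 1-room 7, guest 2-room 4, guest 3-room 5, guest 4-room 3.
The set {guest 2, guest 4, guest 5} has only 2 neighbours ({room 3, room 4}), so by Hall's theorem at most 4 of the 5 guests can be matched.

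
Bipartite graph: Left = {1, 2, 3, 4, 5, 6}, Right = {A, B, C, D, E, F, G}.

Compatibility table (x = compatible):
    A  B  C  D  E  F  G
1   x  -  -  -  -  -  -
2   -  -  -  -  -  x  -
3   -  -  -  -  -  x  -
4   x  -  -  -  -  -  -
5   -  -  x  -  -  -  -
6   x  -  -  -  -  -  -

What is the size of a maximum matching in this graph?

3

One maximum matching: 1→A, 2→F, 5→C.
The set {1, 2, 3, 4, 6} has only 2 neighbours ({A, F}), so by Hall's theorem at most 3 of the 6 left vertices can be matched.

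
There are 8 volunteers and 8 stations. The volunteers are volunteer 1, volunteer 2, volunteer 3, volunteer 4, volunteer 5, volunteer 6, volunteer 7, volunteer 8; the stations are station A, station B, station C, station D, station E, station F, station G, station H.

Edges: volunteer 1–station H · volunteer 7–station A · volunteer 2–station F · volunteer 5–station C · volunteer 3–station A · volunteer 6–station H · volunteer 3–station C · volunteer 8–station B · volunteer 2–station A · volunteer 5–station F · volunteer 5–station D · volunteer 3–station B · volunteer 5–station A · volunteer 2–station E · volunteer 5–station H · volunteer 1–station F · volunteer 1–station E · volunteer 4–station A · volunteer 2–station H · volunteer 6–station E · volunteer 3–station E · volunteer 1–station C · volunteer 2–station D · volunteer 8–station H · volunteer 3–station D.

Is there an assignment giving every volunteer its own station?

The set {volunteer 4, volunteer 7} has only 1 neighbour ({station A}), so by Hall's theorem at most 7 of the 8 volunteers can be matched.
Hence no matching covers every volunteer.

No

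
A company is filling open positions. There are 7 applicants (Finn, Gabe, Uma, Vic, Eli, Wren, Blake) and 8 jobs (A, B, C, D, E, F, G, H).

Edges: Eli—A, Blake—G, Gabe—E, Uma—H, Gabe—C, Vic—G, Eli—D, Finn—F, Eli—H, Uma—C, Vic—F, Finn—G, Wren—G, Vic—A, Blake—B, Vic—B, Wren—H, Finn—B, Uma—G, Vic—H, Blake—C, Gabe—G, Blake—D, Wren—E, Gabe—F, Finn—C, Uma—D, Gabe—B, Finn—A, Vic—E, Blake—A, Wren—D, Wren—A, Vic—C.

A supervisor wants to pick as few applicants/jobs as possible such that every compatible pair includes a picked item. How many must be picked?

7

A maximum matching has 7 edges (e.g. Finn–F, Gabe–B, Uma–C, Vic–E, Eli–D, Wren–A, Blake–G).
By König's theorem the minimum vertex cover has the same size. One such cover is {Finn, Gabe, Uma, Vic, Eli, Wren, Blake}.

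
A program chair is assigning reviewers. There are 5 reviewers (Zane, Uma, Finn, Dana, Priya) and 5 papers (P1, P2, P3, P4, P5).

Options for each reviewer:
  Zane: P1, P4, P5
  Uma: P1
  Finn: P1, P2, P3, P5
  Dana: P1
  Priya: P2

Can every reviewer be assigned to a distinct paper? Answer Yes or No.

No

The set {Uma, Dana} has only 1 neighbour ({P1}), so by Hall's theorem at most 4 of the 5 reviewers can be matched.
Hence no matching covers every reviewer.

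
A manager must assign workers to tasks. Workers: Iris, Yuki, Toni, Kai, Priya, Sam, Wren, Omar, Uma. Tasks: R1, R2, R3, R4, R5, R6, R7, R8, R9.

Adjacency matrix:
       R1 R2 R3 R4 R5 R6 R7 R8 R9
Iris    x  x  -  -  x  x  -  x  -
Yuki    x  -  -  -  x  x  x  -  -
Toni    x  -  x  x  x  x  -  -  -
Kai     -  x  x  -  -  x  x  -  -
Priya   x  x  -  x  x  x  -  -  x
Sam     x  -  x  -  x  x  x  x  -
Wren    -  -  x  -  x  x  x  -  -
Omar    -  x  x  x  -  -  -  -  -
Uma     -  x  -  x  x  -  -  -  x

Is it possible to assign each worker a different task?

Yes

A valid assignment of size 9: Iris-R1, Yuki-R7, Toni-R6, Kai-R3, Priya-R9, Sam-R8, Wren-R5, Omar-R2, Uma-R4.
Every worker is matched, so this is a perfect matching.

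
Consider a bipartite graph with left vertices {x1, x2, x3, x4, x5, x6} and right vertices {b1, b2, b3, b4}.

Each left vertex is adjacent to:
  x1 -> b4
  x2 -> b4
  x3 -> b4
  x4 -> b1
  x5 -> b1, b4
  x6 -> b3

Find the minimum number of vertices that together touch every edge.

3

{x6, b1, b4} is a vertex cover of size 3: every edge has an endpoint in this set.
No smaller cover exists because x1–b4, x4–b1, x6–b3 is a matching of size 3, and a cover must include an endpoint of each of these disjoint edges (König's theorem).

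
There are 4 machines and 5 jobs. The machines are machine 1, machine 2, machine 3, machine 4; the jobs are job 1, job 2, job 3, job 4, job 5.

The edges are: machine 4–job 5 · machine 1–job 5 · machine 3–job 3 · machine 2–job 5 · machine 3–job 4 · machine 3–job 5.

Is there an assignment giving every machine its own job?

The set {machine 1, machine 2, machine 4} has only 1 neighbour ({job 5}), so by Hall's theorem at most 2 of the 4 machines can be matched.
Hence no matching covers every machine.

No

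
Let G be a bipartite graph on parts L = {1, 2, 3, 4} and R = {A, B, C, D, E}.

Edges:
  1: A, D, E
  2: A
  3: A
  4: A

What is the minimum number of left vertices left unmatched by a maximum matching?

A valid assignment of size 2: 1→E, 2→A.
The set {2, 3, 4} has only 1 neighbour ({A}), so by Hall's theorem at most 2 of the 4 left vertices can be matched.
That matches 2 of the 4, leaving 2 unmatched; no matching can do better.

2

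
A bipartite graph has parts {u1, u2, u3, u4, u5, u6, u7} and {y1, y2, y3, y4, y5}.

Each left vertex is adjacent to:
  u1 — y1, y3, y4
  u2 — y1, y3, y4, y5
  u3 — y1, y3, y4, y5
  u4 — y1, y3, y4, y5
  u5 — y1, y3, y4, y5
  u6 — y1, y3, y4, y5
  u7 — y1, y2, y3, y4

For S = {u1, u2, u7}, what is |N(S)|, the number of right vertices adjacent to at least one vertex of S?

The union of neighbours of {u1, u2, u7} is {y1, y2, y3, y4, y5}, which has 5 elements.
Since |N(S)| = 5 ≥ |S| = 3, Hall's condition holds for this subset.

5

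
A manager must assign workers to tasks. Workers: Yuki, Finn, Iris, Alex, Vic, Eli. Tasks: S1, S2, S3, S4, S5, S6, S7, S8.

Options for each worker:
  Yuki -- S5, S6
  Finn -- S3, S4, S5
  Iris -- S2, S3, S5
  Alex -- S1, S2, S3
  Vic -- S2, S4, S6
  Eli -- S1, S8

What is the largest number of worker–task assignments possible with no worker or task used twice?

A valid assignment of size 6: Yuki→S6, Finn→S4, Iris→S5, Alex→S3, Vic→S2, Eli→S8.
This saturates every worker, so 6 is the maximum.

6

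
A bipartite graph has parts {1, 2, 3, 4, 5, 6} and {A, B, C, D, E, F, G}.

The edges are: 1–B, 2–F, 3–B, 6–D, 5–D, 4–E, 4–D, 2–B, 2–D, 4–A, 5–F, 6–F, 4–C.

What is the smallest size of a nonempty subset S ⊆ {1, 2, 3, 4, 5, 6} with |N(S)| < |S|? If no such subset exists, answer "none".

2

Take S = {1, 3}. Its neighbourhood is {B}, so |N(S)| = 1 < |S| = 2.
No single vertex violates Hall's condition since each has at least one neighbour, so 2 is the minimum.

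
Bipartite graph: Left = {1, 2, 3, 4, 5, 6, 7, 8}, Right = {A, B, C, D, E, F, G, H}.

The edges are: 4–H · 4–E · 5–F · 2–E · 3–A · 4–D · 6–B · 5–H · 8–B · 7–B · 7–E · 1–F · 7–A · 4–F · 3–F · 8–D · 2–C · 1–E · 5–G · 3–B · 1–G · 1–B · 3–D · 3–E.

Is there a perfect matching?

Yes

For example, pair 1–G, 2–C, 3–A, 4–H, 5–F, 6–B, 7–E, 8–D.
Every left vertex is matched, so this is a perfect matching.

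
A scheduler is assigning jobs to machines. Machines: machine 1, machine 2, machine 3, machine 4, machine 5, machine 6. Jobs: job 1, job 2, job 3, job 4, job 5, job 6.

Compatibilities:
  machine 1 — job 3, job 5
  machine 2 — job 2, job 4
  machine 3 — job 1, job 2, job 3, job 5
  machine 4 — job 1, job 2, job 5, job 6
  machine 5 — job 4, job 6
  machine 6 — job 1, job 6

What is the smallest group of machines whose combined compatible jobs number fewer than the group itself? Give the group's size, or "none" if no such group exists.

none

A matching saturating every machine exists, for instance machine 1→job 3, machine 2→job 2, machine 3→job 5, machine 4→job 1, machine 5→job 4, machine 6→job 6.
By Hall's marriage theorem, this means |N(S)| ≥ |S| for every subset S, so no violating subset exists.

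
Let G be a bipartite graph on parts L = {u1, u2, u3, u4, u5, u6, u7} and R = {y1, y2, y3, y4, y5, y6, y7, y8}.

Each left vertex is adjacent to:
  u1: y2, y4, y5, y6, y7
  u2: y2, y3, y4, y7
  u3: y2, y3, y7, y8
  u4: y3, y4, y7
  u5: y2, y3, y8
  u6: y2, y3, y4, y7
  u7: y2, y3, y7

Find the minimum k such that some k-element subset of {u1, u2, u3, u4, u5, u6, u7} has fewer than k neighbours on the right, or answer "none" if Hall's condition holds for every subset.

Take S = {u2, u3, u4, u5, u6, u7}. Its neighbourhood is {y2, y3, y4, y7, y8}, so |N(S)| = 5 < |S| = 6.
Every subset of size less than 6 has at least as many neighbours as members, so 6 is the minimum.

6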